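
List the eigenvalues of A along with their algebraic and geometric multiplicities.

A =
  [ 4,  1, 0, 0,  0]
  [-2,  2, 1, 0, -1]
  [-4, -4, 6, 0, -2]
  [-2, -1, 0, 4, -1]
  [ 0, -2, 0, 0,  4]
λ = 4: alg = 5, geom = 2

Step 1 — factor the characteristic polynomial to read off the algebraic multiplicities:
  χ_A(x) = (x - 4)^5

Step 2 — compute geometric multiplicities via the rank-nullity identity g(λ) = n − rank(A − λI):
  rank(A − (4)·I) = 3, so dim ker(A − (4)·I) = n − 3 = 2

Summary:
  λ = 4: algebraic multiplicity = 5, geometric multiplicity = 2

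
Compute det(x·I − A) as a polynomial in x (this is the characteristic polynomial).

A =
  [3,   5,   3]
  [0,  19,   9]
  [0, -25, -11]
x^3 - 11*x^2 + 40*x - 48

Expanding det(x·I − A) (e.g. by cofactor expansion or by noting that A is similar to its Jordan form J, which has the same characteristic polynomial as A) gives
  χ_A(x) = x^3 - 11*x^2 + 40*x - 48
which factors as (x - 4)^2*(x - 3). The eigenvalues (with algebraic multiplicities) are λ = 3 with multiplicity 1, λ = 4 with multiplicity 2.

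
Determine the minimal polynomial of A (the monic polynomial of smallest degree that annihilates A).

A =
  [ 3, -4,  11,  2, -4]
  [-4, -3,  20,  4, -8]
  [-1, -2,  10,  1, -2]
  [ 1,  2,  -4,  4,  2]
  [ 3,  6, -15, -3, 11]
x^3 - 15*x^2 + 75*x - 125

The characteristic polynomial is χ_A(x) = (x - 5)^5, so the eigenvalues are known. The minimal polynomial is
  m_A(x) = Π_λ (x − λ)^{k_λ}
where k_λ is the size of the *largest* Jordan block for λ (equivalently, the smallest k with (A − λI)^k v = 0 for every generalised eigenvector v of λ).

  λ = 5: largest Jordan block has size 3, contributing (x − 5)^3

So m_A(x) = (x - 5)^3 = x^3 - 15*x^2 + 75*x - 125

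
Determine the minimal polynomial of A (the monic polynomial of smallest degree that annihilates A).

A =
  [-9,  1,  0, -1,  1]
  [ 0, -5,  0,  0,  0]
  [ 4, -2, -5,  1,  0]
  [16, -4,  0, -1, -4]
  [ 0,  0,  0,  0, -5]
x^2 + 10*x + 25

The characteristic polynomial is χ_A(x) = (x + 5)^5, so the eigenvalues are known. The minimal polynomial is
  m_A(x) = Π_λ (x − λ)^{k_λ}
where k_λ is the size of the *largest* Jordan block for λ (equivalently, the smallest k with (A − λI)^k v = 0 for every generalised eigenvector v of λ).

  λ = -5: largest Jordan block has size 2, contributing (x + 5)^2

So m_A(x) = (x + 5)^2 = x^2 + 10*x + 25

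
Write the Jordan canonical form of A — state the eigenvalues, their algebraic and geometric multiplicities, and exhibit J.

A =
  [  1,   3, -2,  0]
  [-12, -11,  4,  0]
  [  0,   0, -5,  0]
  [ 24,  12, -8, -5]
J_2(-5) ⊕ J_1(-5) ⊕ J_1(-5)

The characteristic polynomial is
  det(x·I − A) = x^4 + 20*x^3 + 150*x^2 + 500*x + 625 = (x + 5)^4

Eigenvalues and multiplicities (the geometric multiplicity of λ is n − rank(A − λI), which equals the number of Jordan blocks for λ):
  λ = -5: algebraic multiplicity = 4, geometric multiplicity = 3

Determining the block sizes for each eigenvalue:
  λ = -5: 3 blocks summing to 4 forces exactly one block of size 2 and the rest size 1 → block sizes [2, 1, 1]

Assembling the blocks gives a Jordan form
J =
  [-5,  1,  0,  0]
  [ 0, -5,  0,  0]
  [ 0,  0, -5,  0]
  [ 0,  0,  0, -5]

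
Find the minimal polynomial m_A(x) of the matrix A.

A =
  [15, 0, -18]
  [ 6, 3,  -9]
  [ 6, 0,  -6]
x^2 - 9*x + 18

The characteristic polynomial is χ_A(x) = (x - 6)*(x - 3)^2, so the eigenvalues are known. The minimal polynomial is
  m_A(x) = Π_λ (x − λ)^{k_λ}
where k_λ is the size of the *largest* Jordan block for λ (equivalently, the smallest k with (A − λI)^k v = 0 for every generalised eigenvector v of λ).

  λ = 3: largest Jordan block has size 1, contributing (x − 3)
  λ = 6: largest Jordan block has size 1, contributing (x − 6)

So m_A(x) = (x - 6)*(x - 3) = x^2 - 9*x + 18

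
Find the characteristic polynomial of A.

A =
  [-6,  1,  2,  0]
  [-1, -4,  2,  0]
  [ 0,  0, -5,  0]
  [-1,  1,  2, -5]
x^4 + 20*x^3 + 150*x^2 + 500*x + 625

Expanding det(x·I − A) (e.g. by cofactor expansion or by noting that A is similar to its Jordan form J, which has the same characteristic polynomial as A) gives
  χ_A(x) = x^4 + 20*x^3 + 150*x^2 + 500*x + 625
which factors as (x + 5)^4. The eigenvalues (with algebraic multiplicities) are λ = -5 with multiplicity 4.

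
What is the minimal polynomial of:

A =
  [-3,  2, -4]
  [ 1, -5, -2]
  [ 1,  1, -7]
x^3 + 15*x^2 + 75*x + 125

The characteristic polynomial is χ_A(x) = (x + 5)^3, so the eigenvalues are known. The minimal polynomial is
  m_A(x) = Π_λ (x − λ)^{k_λ}
where k_λ is the size of the *largest* Jordan block for λ (equivalently, the smallest k with (A − λI)^k v = 0 for every generalised eigenvector v of λ).

  λ = -5: largest Jordan block has size 3, contributing (x + 5)^3

So m_A(x) = (x + 5)^3 = x^3 + 15*x^2 + 75*x + 125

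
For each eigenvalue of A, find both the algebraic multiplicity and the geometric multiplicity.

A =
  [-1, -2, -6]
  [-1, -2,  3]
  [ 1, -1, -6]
λ = -3: alg = 3, geom = 2

Step 1 — factor the characteristic polynomial to read off the algebraic multiplicities:
  χ_A(x) = (x + 3)^3

Step 2 — compute geometric multiplicities via the rank-nullity identity g(λ) = n − rank(A − λI):
  rank(A − (-3)·I) = 1, so dim ker(A − (-3)·I) = n − 1 = 2

Summary:
  λ = -3: algebraic multiplicity = 3, geometric multiplicity = 2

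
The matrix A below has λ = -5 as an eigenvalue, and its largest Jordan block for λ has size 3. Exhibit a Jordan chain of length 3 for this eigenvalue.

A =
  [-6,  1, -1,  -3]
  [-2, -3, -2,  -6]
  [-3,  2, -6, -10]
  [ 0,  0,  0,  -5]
A Jordan chain for λ = -5 of length 3:
v_1 = (2, 4, 2, 0)ᵀ
v_2 = (-1, -2, -3, 0)ᵀ
v_3 = (1, 0, 0, 0)ᵀ

Let N = A − (-5)·I. We want v_3 with N^3 v_3 = 0 but N^2 v_3 ≠ 0; then v_{j-1} := N · v_j for j = 3, …, 2.

Pick v_3 = (1, 0, 0, 0)ᵀ.
Then v_2 = N · v_3 = (-1, -2, -3, 0)ᵀ.
Then v_1 = N · v_2 = (2, 4, 2, 0)ᵀ.

Sanity check: (A − (-5)·I) v_1 = (0, 0, 0, 0)ᵀ = 0. ✓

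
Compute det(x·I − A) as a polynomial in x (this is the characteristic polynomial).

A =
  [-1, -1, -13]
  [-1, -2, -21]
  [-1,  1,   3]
x^3

Expanding det(x·I − A) (e.g. by cofactor expansion or by noting that A is similar to its Jordan form J, which has the same characteristic polynomial as A) gives
  χ_A(x) = x^3
which factors as x^3. The eigenvalues (with algebraic multiplicities) are λ = 0 with multiplicity 3.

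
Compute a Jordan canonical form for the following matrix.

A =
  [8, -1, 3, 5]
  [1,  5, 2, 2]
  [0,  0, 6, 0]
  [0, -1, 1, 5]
J_3(6) ⊕ J_1(6)

The characteristic polynomial is
  det(x·I − A) = x^4 - 24*x^3 + 216*x^2 - 864*x + 1296 = (x - 6)^4

Eigenvalues and multiplicities (the geometric multiplicity of λ is n − rank(A − λI), which equals the number of Jordan blocks for λ):
  λ = 6: algebraic multiplicity = 4, geometric multiplicity = 2

Determining the block sizes for each eigenvalue:
  λ = 6: with am = 4 and gm = 2, the partition is not yet determined (e.g. several partitions of 4 into 2 parts exist). Let N = A − (6)·I. Computing rank(N^1) = 2, rank(N^2) = 1, rank(N^3) = 0; the number of blocks of size ≥ j is rank(N^{j−1}) − rank(N^j), giving [2, 1, 1]. So we have 1 block(s) of size 3, 1 block(s) of size 1 → block sizes [3, 1]

Assembling the blocks gives a Jordan form
J =
  [6, 1, 0, 0]
  [0, 6, 1, 0]
  [0, 0, 6, 0]
  [0, 0, 0, 6]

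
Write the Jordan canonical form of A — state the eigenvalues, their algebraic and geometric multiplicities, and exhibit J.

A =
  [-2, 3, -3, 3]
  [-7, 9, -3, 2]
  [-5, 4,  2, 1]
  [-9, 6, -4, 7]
J_3(4) ⊕ J_1(4)

The characteristic polynomial is
  det(x·I − A) = x^4 - 16*x^3 + 96*x^2 - 256*x + 256 = (x - 4)^4

Eigenvalues and multiplicities (the geometric multiplicity of λ is n − rank(A − λI), which equals the number of Jordan blocks for λ):
  λ = 4: algebraic multiplicity = 4, geometric multiplicity = 2

Determining the block sizes for each eigenvalue:
  λ = 4: with am = 4 and gm = 2, the partition is not yet determined (e.g. several partitions of 4 into 2 parts exist). Let N = A − (4)·I. Computing rank(N^1) = 2, rank(N^2) = 1, rank(N^3) = 0; the number of blocks of size ≥ j is rank(N^{j−1}) − rank(N^j), giving [2, 1, 1]. So we have 1 block(s) of size 3, 1 block(s) of size 1 → block sizes [3, 1]

Assembling the blocks gives a Jordan form
J =
  [4, 1, 0, 0]
  [0, 4, 1, 0]
  [0, 0, 4, 0]
  [0, 0, 0, 4]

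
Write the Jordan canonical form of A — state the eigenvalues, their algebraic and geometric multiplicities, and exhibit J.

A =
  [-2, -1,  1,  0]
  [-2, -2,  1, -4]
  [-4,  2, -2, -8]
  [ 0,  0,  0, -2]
J_3(-2) ⊕ J_1(-2)

The characteristic polynomial is
  det(x·I − A) = x^4 + 8*x^3 + 24*x^2 + 32*x + 16 = (x + 2)^4

Eigenvalues and multiplicities (the geometric multiplicity of λ is n − rank(A − λI), which equals the number of Jordan blocks for λ):
  λ = -2: algebraic multiplicity = 4, geometric multiplicity = 2

Determining the block sizes for each eigenvalue:
  λ = -2: with am = 4 and gm = 2, the partition is not yet determined (e.g. several partitions of 4 into 2 parts exist). Let N = A − (-2)·I. Computing rank(N^1) = 2, rank(N^2) = 1, rank(N^3) = 0; the number of blocks of size ≥ j is rank(N^{j−1}) − rank(N^j), giving [2, 1, 1]. So we have 1 block(s) of size 3, 1 block(s) of size 1 → block sizes [3, 1]

Assembling the blocks gives a Jordan form
J =
  [-2,  1,  0,  0]
  [ 0, -2,  1,  0]
  [ 0,  0, -2,  0]
  [ 0,  0,  0, -2]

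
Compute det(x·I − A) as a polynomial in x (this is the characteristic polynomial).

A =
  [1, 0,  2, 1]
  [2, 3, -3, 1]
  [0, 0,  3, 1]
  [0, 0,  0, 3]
x^4 - 10*x^3 + 36*x^2 - 54*x + 27

Expanding det(x·I − A) (e.g. by cofactor expansion or by noting that A is similar to its Jordan form J, which has the same characteristic polynomial as A) gives
  χ_A(x) = x^4 - 10*x^3 + 36*x^2 - 54*x + 27
which factors as (x - 3)^3*(x - 1). The eigenvalues (with algebraic multiplicities) are λ = 1 with multiplicity 1, λ = 3 with multiplicity 3.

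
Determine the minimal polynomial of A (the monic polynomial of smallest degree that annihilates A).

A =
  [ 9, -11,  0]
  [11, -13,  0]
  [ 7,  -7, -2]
x^2 + 4*x + 4

The characteristic polynomial is χ_A(x) = (x + 2)^3, so the eigenvalues are known. The minimal polynomial is
  m_A(x) = Π_λ (x − λ)^{k_λ}
where k_λ is the size of the *largest* Jordan block for λ (equivalently, the smallest k with (A − λI)^k v = 0 for every generalised eigenvector v of λ).

  λ = -2: largest Jordan block has size 2, contributing (x + 2)^2

So m_A(x) = (x + 2)^2 = x^2 + 4*x + 4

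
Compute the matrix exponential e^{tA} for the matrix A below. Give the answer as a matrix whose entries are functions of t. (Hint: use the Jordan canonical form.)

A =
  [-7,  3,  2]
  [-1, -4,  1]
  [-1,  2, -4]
e^{tA} =
  [-t^2*exp(-5*t)/2 - 2*t*exp(-5*t) + exp(-5*t), t^2*exp(-5*t)/2 + 3*t*exp(-5*t), t^2*exp(-5*t)/2 + 2*t*exp(-5*t)]
  [-t*exp(-5*t), t*exp(-5*t) + exp(-5*t), t*exp(-5*t)]
  [-t^2*exp(-5*t)/2 - t*exp(-5*t), t^2*exp(-5*t)/2 + 2*t*exp(-5*t), t^2*exp(-5*t)/2 + t*exp(-5*t) + exp(-5*t)]

Strategy: write A = P · J · P⁻¹ where J is a Jordan canonical form, so e^{tA} = P · e^{tJ} · P⁻¹, and e^{tJ} can be computed block-by-block.

A has Jordan form
J =
  [-5,  1,  0]
  [ 0, -5,  1]
  [ 0,  0, -5]
(up to reordering of blocks).

Per-block formulas:
  For a 3×3 Jordan block J_3(-5): exp(t · J_3(-5)) = e^(-5t)·(I + t·N + (t^2/2)·N^2), where N is the 3×3 nilpotent shift.

After assembling e^{tJ} and conjugating by P, we get:

e^{tA} =
  [-t^2*exp(-5*t)/2 - 2*t*exp(-5*t) + exp(-5*t), t^2*exp(-5*t)/2 + 3*t*exp(-5*t), t^2*exp(-5*t)/2 + 2*t*exp(-5*t)]
  [-t*exp(-5*t), t*exp(-5*t) + exp(-5*t), t*exp(-5*t)]
  [-t^2*exp(-5*t)/2 - t*exp(-5*t), t^2*exp(-5*t)/2 + 2*t*exp(-5*t), t^2*exp(-5*t)/2 + t*exp(-5*t) + exp(-5*t)]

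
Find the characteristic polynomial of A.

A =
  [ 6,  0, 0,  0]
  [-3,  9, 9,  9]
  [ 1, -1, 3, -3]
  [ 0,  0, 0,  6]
x^4 - 24*x^3 + 216*x^2 - 864*x + 1296

Expanding det(x·I − A) (e.g. by cofactor expansion or by noting that A is similar to its Jordan form J, which has the same characteristic polynomial as A) gives
  χ_A(x) = x^4 - 24*x^3 + 216*x^2 - 864*x + 1296
which factors as (x - 6)^4. The eigenvalues (with algebraic multiplicities) are λ = 6 with multiplicity 4.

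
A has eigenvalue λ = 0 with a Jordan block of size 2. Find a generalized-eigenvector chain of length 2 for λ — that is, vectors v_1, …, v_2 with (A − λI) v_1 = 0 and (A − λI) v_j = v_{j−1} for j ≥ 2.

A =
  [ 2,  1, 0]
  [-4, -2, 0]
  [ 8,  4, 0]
A Jordan chain for λ = 0 of length 2:
v_1 = (2, -4, 8)ᵀ
v_2 = (1, 0, 0)ᵀ

Let N = A − (0)·I. We want v_2 with N^2 v_2 = 0 but N^1 v_2 ≠ 0; then v_{j-1} := N · v_j for j = 2, …, 2.

Pick v_2 = (1, 0, 0)ᵀ.
Then v_1 = N · v_2 = (2, -4, 8)ᵀ.

Sanity check: (A − (0)·I) v_1 = (0, 0, 0)ᵀ = 0. ✓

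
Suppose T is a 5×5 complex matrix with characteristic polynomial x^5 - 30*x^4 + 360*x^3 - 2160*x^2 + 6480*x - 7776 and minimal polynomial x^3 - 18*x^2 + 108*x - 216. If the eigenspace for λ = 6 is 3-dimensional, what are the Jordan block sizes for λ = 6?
Block sizes for λ = 6: [3, 1, 1]

Step 1 — from the characteristic polynomial, algebraic multiplicity of λ = 6 is 5. From dim ker(T − (6)·I) = 3, there are exactly 3 Jordan blocks for λ = 6.
Step 2 — from the minimal polynomial, the factor (x − 6)^3 tells us the largest block for λ = 6 has size 3.
Step 3 — with total size 5, 3 blocks, and largest block 3, the block sizes (in nonincreasing order) are [3, 1, 1].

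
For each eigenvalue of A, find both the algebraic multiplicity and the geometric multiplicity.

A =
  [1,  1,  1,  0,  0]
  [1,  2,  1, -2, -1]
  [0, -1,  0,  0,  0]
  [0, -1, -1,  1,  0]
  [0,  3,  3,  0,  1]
λ = 1: alg = 5, geom = 3

Step 1 — factor the characteristic polynomial to read off the algebraic multiplicities:
  χ_A(x) = (x - 1)^5

Step 2 — compute geometric multiplicities via the rank-nullity identity g(λ) = n − rank(A − λI):
  rank(A − (1)·I) = 2, so dim ker(A − (1)·I) = n − 2 = 3

Summary:
  λ = 1: algebraic multiplicity = 5, geometric multiplicity = 3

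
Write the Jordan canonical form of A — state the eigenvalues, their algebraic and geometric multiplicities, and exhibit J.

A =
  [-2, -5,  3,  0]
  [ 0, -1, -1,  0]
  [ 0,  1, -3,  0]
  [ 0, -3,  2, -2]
J_3(-2) ⊕ J_1(-2)

The characteristic polynomial is
  det(x·I − A) = x^4 + 8*x^3 + 24*x^2 + 32*x + 16 = (x + 2)^4

Eigenvalues and multiplicities (the geometric multiplicity of λ is n − rank(A − λI), which equals the number of Jordan blocks for λ):
  λ = -2: algebraic multiplicity = 4, geometric multiplicity = 2

Determining the block sizes for each eigenvalue:
  λ = -2: with am = 4 and gm = 2, the partition is not yet determined (e.g. several partitions of 4 into 2 parts exist). Let N = A − (-2)·I. Computing rank(N^1) = 2, rank(N^2) = 1, rank(N^3) = 0; the number of blocks of size ≥ j is rank(N^{j−1}) − rank(N^j), giving [2, 1, 1]. So we have 1 block(s) of size 3, 1 block(s) of size 1 → block sizes [3, 1]

Assembling the blocks gives a Jordan form
J =
  [-2,  1,  0,  0]
  [ 0, -2,  1,  0]
  [ 0,  0, -2,  0]
  [ 0,  0,  0, -2]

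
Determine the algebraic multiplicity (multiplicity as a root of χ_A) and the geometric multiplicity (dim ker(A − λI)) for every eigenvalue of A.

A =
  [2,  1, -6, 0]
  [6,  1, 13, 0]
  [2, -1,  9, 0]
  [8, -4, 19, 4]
λ = 4: alg = 4, geom = 2

Step 1 — factor the characteristic polynomial to read off the algebraic multiplicities:
  χ_A(x) = (x - 4)^4

Step 2 — compute geometric multiplicities via the rank-nullity identity g(λ) = n − rank(A − λI):
  rank(A − (4)·I) = 2, so dim ker(A − (4)·I) = n − 2 = 2

Summary:
  λ = 4: algebraic multiplicity = 4, geometric multiplicity = 2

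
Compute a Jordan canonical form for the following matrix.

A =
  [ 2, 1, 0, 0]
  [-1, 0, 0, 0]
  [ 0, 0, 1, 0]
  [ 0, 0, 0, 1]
J_2(1) ⊕ J_1(1) ⊕ J_1(1)

The characteristic polynomial is
  det(x·I − A) = x^4 - 4*x^3 + 6*x^2 - 4*x + 1 = (x - 1)^4

Eigenvalues and multiplicities (the geometric multiplicity of λ is n − rank(A − λI), which equals the number of Jordan blocks for λ):
  λ = 1: algebraic multiplicity = 4, geometric multiplicity = 3

Determining the block sizes for each eigenvalue:
  λ = 1: 3 blocks summing to 4 forces exactly one block of size 2 and the rest size 1 → block sizes [2, 1, 1]

Assembling the blocks gives a Jordan form
J =
  [1, 1, 0, 0]
  [0, 1, 0, 0]
  [0, 0, 1, 0]
  [0, 0, 0, 1]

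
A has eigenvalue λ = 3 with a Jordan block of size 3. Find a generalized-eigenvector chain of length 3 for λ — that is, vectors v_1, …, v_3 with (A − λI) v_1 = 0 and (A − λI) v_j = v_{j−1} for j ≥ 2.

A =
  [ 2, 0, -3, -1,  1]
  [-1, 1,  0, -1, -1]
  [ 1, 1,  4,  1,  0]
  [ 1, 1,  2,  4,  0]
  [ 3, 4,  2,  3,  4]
A Jordan chain for λ = 3 of length 3:
v_1 = (0, -1, 0, 1, 1)ᵀ
v_2 = (-1, -1, 1, 1, 3)ᵀ
v_3 = (1, 0, 0, 0, 0)ᵀ

Let N = A − (3)·I. We want v_3 with N^3 v_3 = 0 but N^2 v_3 ≠ 0; then v_{j-1} := N · v_j for j = 3, …, 2.

Pick v_3 = (1, 0, 0, 0, 0)ᵀ.
Then v_2 = N · v_3 = (-1, -1, 1, 1, 3)ᵀ.
Then v_1 = N · v_2 = (0, -1, 0, 1, 1)ᵀ.

Sanity check: (A − (3)·I) v_1 = (0, 0, 0, 0, 0)ᵀ = 0. ✓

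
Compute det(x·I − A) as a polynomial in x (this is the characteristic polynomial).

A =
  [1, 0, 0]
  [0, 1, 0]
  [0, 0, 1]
x^3 - 3*x^2 + 3*x - 1

Expanding det(x·I − A) (e.g. by cofactor expansion or by noting that A is similar to its Jordan form J, which has the same characteristic polynomial as A) gives
  χ_A(x) = x^3 - 3*x^2 + 3*x - 1
which factors as (x - 1)^3. The eigenvalues (with algebraic multiplicities) are λ = 1 with multiplicity 3.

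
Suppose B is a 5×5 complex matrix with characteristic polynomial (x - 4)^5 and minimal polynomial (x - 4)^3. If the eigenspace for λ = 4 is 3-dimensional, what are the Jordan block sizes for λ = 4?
Block sizes for λ = 4: [3, 1, 1]

Step 1 — from the characteristic polynomial, algebraic multiplicity of λ = 4 is 5. From dim ker(B − (4)·I) = 3, there are exactly 3 Jordan blocks for λ = 4.
Step 2 — from the minimal polynomial, the factor (x − 4)^3 tells us the largest block for λ = 4 has size 3.
Step 3 — with total size 5, 3 blocks, and largest block 3, the block sizes (in nonincreasing order) are [3, 1, 1].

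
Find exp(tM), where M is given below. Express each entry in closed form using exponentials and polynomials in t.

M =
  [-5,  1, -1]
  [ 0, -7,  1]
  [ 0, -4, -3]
e^{tM} =
  [exp(-5*t), t^2*exp(-5*t) + t*exp(-5*t), -t^2*exp(-5*t)/2 - t*exp(-5*t)]
  [0, -2*t*exp(-5*t) + exp(-5*t), t*exp(-5*t)]
  [0, -4*t*exp(-5*t), 2*t*exp(-5*t) + exp(-5*t)]

Strategy: write M = P · J · P⁻¹ where J is a Jordan canonical form, so e^{tM} = P · e^{tJ} · P⁻¹, and e^{tJ} can be computed block-by-block.

M has Jordan form
J =
  [-5,  1,  0]
  [ 0, -5,  1]
  [ 0,  0, -5]
(up to reordering of blocks).

Per-block formulas:
  For a 3×3 Jordan block J_3(-5): exp(t · J_3(-5)) = e^(-5t)·(I + t·N + (t^2/2)·N^2), where N is the 3×3 nilpotent shift.

After assembling e^{tJ} and conjugating by P, we get:

e^{tM} =
  [exp(-5*t), t^2*exp(-5*t) + t*exp(-5*t), -t^2*exp(-5*t)/2 - t*exp(-5*t)]
  [0, -2*t*exp(-5*t) + exp(-5*t), t*exp(-5*t)]
  [0, -4*t*exp(-5*t), 2*t*exp(-5*t) + exp(-5*t)]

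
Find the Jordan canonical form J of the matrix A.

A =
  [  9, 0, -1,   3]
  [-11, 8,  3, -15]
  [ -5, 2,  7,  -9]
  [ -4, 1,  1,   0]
J_3(6) ⊕ J_1(6)

The characteristic polynomial is
  det(x·I − A) = x^4 - 24*x^3 + 216*x^2 - 864*x + 1296 = (x - 6)^4

Eigenvalues and multiplicities (the geometric multiplicity of λ is n − rank(A − λI), which equals the number of Jordan blocks for λ):
  λ = 6: algebraic multiplicity = 4, geometric multiplicity = 2

Determining the block sizes for each eigenvalue:
  λ = 6: with am = 4 and gm = 2, the partition is not yet determined (e.g. several partitions of 4 into 2 parts exist). Let N = A − (6)·I. Computing rank(N^1) = 2, rank(N^2) = 1, rank(N^3) = 0; the number of blocks of size ≥ j is rank(N^{j−1}) − rank(N^j), giving [2, 1, 1]. So we have 1 block(s) of size 3, 1 block(s) of size 1 → block sizes [3, 1]

Assembling the blocks gives a Jordan form
J =
  [6, 1, 0, 0]
  [0, 6, 1, 0]
  [0, 0, 6, 0]
  [0, 0, 0, 6]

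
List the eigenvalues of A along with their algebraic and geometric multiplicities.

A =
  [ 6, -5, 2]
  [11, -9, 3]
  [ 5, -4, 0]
λ = -1: alg = 3, geom = 1

Step 1 — factor the characteristic polynomial to read off the algebraic multiplicities:
  χ_A(x) = (x + 1)^3

Step 2 — compute geometric multiplicities via the rank-nullity identity g(λ) = n − rank(A − λI):
  rank(A − (-1)·I) = 2, so dim ker(A − (-1)·I) = n − 2 = 1

Summary:
  λ = -1: algebraic multiplicity = 3, geometric multiplicity = 1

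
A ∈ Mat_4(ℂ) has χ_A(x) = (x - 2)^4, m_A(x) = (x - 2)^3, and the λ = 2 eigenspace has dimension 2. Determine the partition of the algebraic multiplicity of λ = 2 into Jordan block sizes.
Block sizes for λ = 2: [3, 1]

Step 1 — from the characteristic polynomial, algebraic multiplicity of λ = 2 is 4. From dim ker(A − (2)·I) = 2, there are exactly 2 Jordan blocks for λ = 2.
Step 2 — from the minimal polynomial, the factor (x − 2)^3 tells us the largest block for λ = 2 has size 3.
Step 3 — with total size 4, 2 blocks, and largest block 3, the block sizes (in nonincreasing order) are [3, 1].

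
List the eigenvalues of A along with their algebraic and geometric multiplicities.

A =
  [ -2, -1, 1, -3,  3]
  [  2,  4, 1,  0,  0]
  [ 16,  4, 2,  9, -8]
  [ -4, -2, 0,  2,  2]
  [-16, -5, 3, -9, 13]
λ = 2: alg = 1, geom = 1; λ = 4: alg = 3, geom = 1; λ = 5: alg = 1, geom = 1

Step 1 — factor the characteristic polynomial to read off the algebraic multiplicities:
  χ_A(x) = (x - 5)*(x - 4)^3*(x - 2)

Step 2 — compute geometric multiplicities via the rank-nullity identity g(λ) = n − rank(A − λI):
  rank(A − (2)·I) = 4, so dim ker(A − (2)·I) = n − 4 = 1
  rank(A − (4)·I) = 4, so dim ker(A − (4)·I) = n − 4 = 1
  rank(A − (5)·I) = 4, so dim ker(A − (5)·I) = n − 4 = 1

Summary:
  λ = 2: algebraic multiplicity = 1, geometric multiplicity = 1
  λ = 4: algebraic multiplicity = 3, geometric multiplicity = 1
  λ = 5: algebraic multiplicity = 1, geometric multiplicity = 1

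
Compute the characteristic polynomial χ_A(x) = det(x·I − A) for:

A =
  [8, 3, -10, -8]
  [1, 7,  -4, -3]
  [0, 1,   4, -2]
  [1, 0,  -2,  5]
x^4 - 24*x^3 + 216*x^2 - 864*x + 1296

Expanding det(x·I − A) (e.g. by cofactor expansion or by noting that A is similar to its Jordan form J, which has the same characteristic polynomial as A) gives
  χ_A(x) = x^4 - 24*x^3 + 216*x^2 - 864*x + 1296
which factors as (x - 6)^4. The eigenvalues (with algebraic multiplicities) are λ = 6 with multiplicity 4.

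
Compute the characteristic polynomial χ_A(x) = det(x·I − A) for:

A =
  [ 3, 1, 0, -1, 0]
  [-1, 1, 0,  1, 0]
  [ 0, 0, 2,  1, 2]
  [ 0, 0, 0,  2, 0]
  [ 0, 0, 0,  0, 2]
x^5 - 10*x^4 + 40*x^3 - 80*x^2 + 80*x - 32

Expanding det(x·I − A) (e.g. by cofactor expansion or by noting that A is similar to its Jordan form J, which has the same characteristic polynomial as A) gives
  χ_A(x) = x^5 - 10*x^4 + 40*x^3 - 80*x^2 + 80*x - 32
which factors as (x - 2)^5. The eigenvalues (with algebraic multiplicities) are λ = 2 with multiplicity 5.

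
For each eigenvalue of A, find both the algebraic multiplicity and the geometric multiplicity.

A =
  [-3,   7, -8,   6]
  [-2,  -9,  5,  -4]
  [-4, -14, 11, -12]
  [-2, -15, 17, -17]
λ = -5: alg = 3, geom = 1; λ = -3: alg = 1, geom = 1

Step 1 — factor the characteristic polynomial to read off the algebraic multiplicities:
  χ_A(x) = (x + 3)*(x + 5)^3

Step 2 — compute geometric multiplicities via the rank-nullity identity g(λ) = n − rank(A − λI):
  rank(A − (-5)·I) = 3, so dim ker(A − (-5)·I) = n − 3 = 1
  rank(A − (-3)·I) = 3, so dim ker(A − (-3)·I) = n − 3 = 1

Summary:
  λ = -5: algebraic multiplicity = 3, geometric multiplicity = 1
  λ = -3: algebraic multiplicity = 1, geometric multiplicity = 1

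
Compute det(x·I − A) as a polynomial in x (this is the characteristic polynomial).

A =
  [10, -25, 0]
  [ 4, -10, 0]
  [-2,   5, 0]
x^3

Expanding det(x·I − A) (e.g. by cofactor expansion or by noting that A is similar to its Jordan form J, which has the same characteristic polynomial as A) gives
  χ_A(x) = x^3
which factors as x^3. The eigenvalues (with algebraic multiplicities) are λ = 0 with multiplicity 3.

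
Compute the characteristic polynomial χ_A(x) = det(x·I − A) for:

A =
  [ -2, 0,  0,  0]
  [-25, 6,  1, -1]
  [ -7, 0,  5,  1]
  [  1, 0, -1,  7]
x^4 - 16*x^3 + 72*x^2 - 432

Expanding det(x·I − A) (e.g. by cofactor expansion or by noting that A is similar to its Jordan form J, which has the same characteristic polynomial as A) gives
  χ_A(x) = x^4 - 16*x^3 + 72*x^2 - 432
which factors as (x - 6)^3*(x + 2). The eigenvalues (with algebraic multiplicities) are λ = -2 with multiplicity 1, λ = 6 with multiplicity 3.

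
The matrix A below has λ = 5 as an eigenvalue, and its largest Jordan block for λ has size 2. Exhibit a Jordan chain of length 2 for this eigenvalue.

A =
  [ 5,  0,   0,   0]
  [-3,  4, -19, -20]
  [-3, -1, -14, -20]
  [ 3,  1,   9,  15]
A Jordan chain for λ = 5 of length 2:
v_1 = (0, -3, -3, 3)ᵀ
v_2 = (1, 0, 0, 0)ᵀ

Let N = A − (5)·I. We want v_2 with N^2 v_2 = 0 but N^1 v_2 ≠ 0; then v_{j-1} := N · v_j for j = 2, …, 2.

Pick v_2 = (1, 0, 0, 0)ᵀ.
Then v_1 = N · v_2 = (0, -3, -3, 3)ᵀ.

Sanity check: (A − (5)·I) v_1 = (0, 0, 0, 0)ᵀ = 0. ✓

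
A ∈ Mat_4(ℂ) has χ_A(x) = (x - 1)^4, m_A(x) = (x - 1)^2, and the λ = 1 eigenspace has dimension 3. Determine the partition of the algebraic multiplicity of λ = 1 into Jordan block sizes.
Block sizes for λ = 1: [2, 1, 1]

Step 1 — from the characteristic polynomial, algebraic multiplicity of λ = 1 is 4. From dim ker(A − (1)·I) = 3, there are exactly 3 Jordan blocks for λ = 1.
Step 2 — from the minimal polynomial, the factor (x − 1)^2 tells us the largest block for λ = 1 has size 2.
Step 3 — with total size 4, 3 blocks, and largest block 2, the block sizes (in nonincreasing order) are [2, 1, 1].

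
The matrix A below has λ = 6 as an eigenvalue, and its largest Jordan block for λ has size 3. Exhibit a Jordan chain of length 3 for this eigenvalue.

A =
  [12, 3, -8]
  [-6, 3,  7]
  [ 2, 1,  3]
A Jordan chain for λ = 6 of length 3:
v_1 = (2, -4, 0)ᵀ
v_2 = (6, -6, 2)ᵀ
v_3 = (1, 0, 0)ᵀ

Let N = A − (6)·I. We want v_3 with N^3 v_3 = 0 but N^2 v_3 ≠ 0; then v_{j-1} := N · v_j for j = 3, …, 2.

Pick v_3 = (1, 0, 0)ᵀ.
Then v_2 = N · v_3 = (6, -6, 2)ᵀ.
Then v_1 = N · v_2 = (2, -4, 0)ᵀ.

Sanity check: (A − (6)·I) v_1 = (0, 0, 0)ᵀ = 0. ✓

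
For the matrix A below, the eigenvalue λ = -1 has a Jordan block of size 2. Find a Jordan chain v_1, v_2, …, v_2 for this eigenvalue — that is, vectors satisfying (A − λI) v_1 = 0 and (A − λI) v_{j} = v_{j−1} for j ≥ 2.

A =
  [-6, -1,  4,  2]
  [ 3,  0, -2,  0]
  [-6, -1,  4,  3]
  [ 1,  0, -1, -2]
A Jordan chain for λ = -1 of length 2:
v_1 = (-5, 3, -6, 1)ᵀ
v_2 = (1, 0, 0, 0)ᵀ

Let N = A − (-1)·I. We want v_2 with N^2 v_2 = 0 but N^1 v_2 ≠ 0; then v_{j-1} := N · v_j for j = 2, …, 2.

Pick v_2 = (1, 0, 0, 0)ᵀ.
Then v_1 = N · v_2 = (-5, 3, -6, 1)ᵀ.

Sanity check: (A − (-1)·I) v_1 = (0, 0, 0, 0)ᵀ = 0. ✓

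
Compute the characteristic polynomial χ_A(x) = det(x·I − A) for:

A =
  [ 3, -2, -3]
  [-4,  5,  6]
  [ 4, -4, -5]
x^3 - 3*x^2 + 3*x - 1

Expanding det(x·I − A) (e.g. by cofactor expansion or by noting that A is similar to its Jordan form J, which has the same characteristic polynomial as A) gives
  χ_A(x) = x^3 - 3*x^2 + 3*x - 1
which factors as (x - 1)^3. The eigenvalues (with algebraic multiplicities) are λ = 1 with multiplicity 3.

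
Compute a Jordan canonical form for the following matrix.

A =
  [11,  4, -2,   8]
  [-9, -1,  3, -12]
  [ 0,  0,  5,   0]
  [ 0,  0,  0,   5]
J_2(5) ⊕ J_1(5) ⊕ J_1(5)

The characteristic polynomial is
  det(x·I − A) = x^4 - 20*x^3 + 150*x^2 - 500*x + 625 = (x - 5)^4

Eigenvalues and multiplicities (the geometric multiplicity of λ is n − rank(A − λI), which equals the number of Jordan blocks for λ):
  λ = 5: algebraic multiplicity = 4, geometric multiplicity = 3

Determining the block sizes for each eigenvalue:
  λ = 5: 3 blocks summing to 4 forces exactly one block of size 2 and the rest size 1 → block sizes [2, 1, 1]

Assembling the blocks gives a Jordan form
J =
  [5, 1, 0, 0]
  [0, 5, 0, 0]
  [0, 0, 5, 0]
  [0, 0, 0, 5]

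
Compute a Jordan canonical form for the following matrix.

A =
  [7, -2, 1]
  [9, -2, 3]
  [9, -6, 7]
J_2(4) ⊕ J_1(4)

The characteristic polynomial is
  det(x·I − A) = x^3 - 12*x^2 + 48*x - 64 = (x - 4)^3

Eigenvalues and multiplicities (the geometric multiplicity of λ is n − rank(A − λI), which equals the number of Jordan blocks for λ):
  λ = 4: algebraic multiplicity = 3, geometric multiplicity = 2

Determining the block sizes for each eigenvalue:
  λ = 4: 2 blocks summing to 3 forces exactly one block of size 2 and the rest size 1 → block sizes [2, 1]

Assembling the blocks gives a Jordan form
J =
  [4, 1, 0]
  [0, 4, 0]
  [0, 0, 4]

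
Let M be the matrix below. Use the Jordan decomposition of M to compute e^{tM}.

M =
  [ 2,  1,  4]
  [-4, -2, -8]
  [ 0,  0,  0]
e^{tM} =
  [2*t + 1, t, 4*t]
  [-4*t, 1 - 2*t, -8*t]
  [0, 0, 1]

Strategy: write M = P · J · P⁻¹ where J is a Jordan canonical form, so e^{tM} = P · e^{tJ} · P⁻¹, and e^{tJ} can be computed block-by-block.

M has Jordan form
J =
  [0, 1, 0]
  [0, 0, 0]
  [0, 0, 0]
(up to reordering of blocks).

Per-block formulas:
  For a 1×1 block at λ = 0: exp(t · [0]) = [e^(0t)].
  For a 2×2 Jordan block J_2(0): exp(t · J_2(0)) = e^(0t)·(I + t·N), where N is the 2×2 nilpotent shift.

After assembling e^{tJ} and conjugating by P, we get:

e^{tM} =
  [2*t + 1, t, 4*t]
  [-4*t, 1 - 2*t, -8*t]
  [0, 0, 1]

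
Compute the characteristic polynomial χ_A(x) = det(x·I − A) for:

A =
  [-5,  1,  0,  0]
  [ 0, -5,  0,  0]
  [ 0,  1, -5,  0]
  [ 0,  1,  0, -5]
x^4 + 20*x^3 + 150*x^2 + 500*x + 625

Expanding det(x·I − A) (e.g. by cofactor expansion or by noting that A is similar to its Jordan form J, which has the same characteristic polynomial as A) gives
  χ_A(x) = x^4 + 20*x^3 + 150*x^2 + 500*x + 625
which factors as (x + 5)^4. The eigenvalues (with algebraic multiplicities) are λ = -5 with multiplicity 4.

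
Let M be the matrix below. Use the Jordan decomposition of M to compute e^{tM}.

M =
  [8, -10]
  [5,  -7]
e^{tM} =
  [2*exp(3*t) - exp(-2*t), -2*exp(3*t) + 2*exp(-2*t)]
  [exp(3*t) - exp(-2*t), -exp(3*t) + 2*exp(-2*t)]

Strategy: write M = P · J · P⁻¹ where J is a Jordan canonical form, so e^{tM} = P · e^{tJ} · P⁻¹, and e^{tJ} can be computed block-by-block.

M has Jordan form
J =
  [-2, 0]
  [ 0, 3]
(up to reordering of blocks).

Per-block formulas:
  For a 1×1 block at λ = 3: exp(t · [3]) = [e^(3t)].
  For a 1×1 block at λ = -2: exp(t · [-2]) = [e^(-2t)].

After assembling e^{tJ} and conjugating by P, we get:

e^{tM} =
  [2*exp(3*t) - exp(-2*t), -2*exp(3*t) + 2*exp(-2*t)]
  [exp(3*t) - exp(-2*t), -exp(3*t) + 2*exp(-2*t)]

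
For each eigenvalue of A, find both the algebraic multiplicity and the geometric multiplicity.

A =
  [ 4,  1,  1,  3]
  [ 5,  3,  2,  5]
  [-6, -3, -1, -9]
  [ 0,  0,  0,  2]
λ = 2: alg = 4, geom = 2

Step 1 — factor the characteristic polynomial to read off the algebraic multiplicities:
  χ_A(x) = (x - 2)^4

Step 2 — compute geometric multiplicities via the rank-nullity identity g(λ) = n − rank(A − λI):
  rank(A − (2)·I) = 2, so dim ker(A − (2)·I) = n − 2 = 2

Summary:
  λ = 2: algebraic multiplicity = 4, geometric multiplicity = 2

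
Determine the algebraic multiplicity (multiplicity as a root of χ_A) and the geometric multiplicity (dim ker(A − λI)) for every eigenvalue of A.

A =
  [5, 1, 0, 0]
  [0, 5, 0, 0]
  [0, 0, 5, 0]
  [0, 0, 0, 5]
λ = 5: alg = 4, geom = 3

Step 1 — factor the characteristic polynomial to read off the algebraic multiplicities:
  χ_A(x) = (x - 5)^4

Step 2 — compute geometric multiplicities via the rank-nullity identity g(λ) = n − rank(A − λI):
  rank(A − (5)·I) = 1, so dim ker(A − (5)·I) = n − 1 = 3

Summary:
  λ = 5: algebraic multiplicity = 4, geometric multiplicity = 3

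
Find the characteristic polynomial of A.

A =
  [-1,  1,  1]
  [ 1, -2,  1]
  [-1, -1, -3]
x^3 + 6*x^2 + 12*x + 8

Expanding det(x·I − A) (e.g. by cofactor expansion or by noting that A is similar to its Jordan form J, which has the same characteristic polynomial as A) gives
  χ_A(x) = x^3 + 6*x^2 + 12*x + 8
which factors as (x + 2)^3. The eigenvalues (with algebraic multiplicities) are λ = -2 with multiplicity 3.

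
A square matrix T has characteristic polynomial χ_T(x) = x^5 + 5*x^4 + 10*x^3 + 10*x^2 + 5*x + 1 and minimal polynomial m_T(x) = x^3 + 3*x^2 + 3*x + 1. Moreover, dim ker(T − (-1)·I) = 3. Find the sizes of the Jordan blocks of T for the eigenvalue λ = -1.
Block sizes for λ = -1: [3, 1, 1]

Step 1 — from the characteristic polynomial, algebraic multiplicity of λ = -1 is 5. From dim ker(T − (-1)·I) = 3, there are exactly 3 Jordan blocks for λ = -1.
Step 2 — from the minimal polynomial, the factor (x + 1)^3 tells us the largest block for λ = -1 has size 3.
Step 3 — with total size 5, 3 blocks, and largest block 3, the block sizes (in nonincreasing order) are [3, 1, 1].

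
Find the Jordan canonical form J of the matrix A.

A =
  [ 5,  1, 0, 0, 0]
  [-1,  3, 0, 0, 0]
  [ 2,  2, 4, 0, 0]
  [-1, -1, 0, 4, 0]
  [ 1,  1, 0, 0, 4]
J_2(4) ⊕ J_1(4) ⊕ J_1(4) ⊕ J_1(4)

The characteristic polynomial is
  det(x·I − A) = x^5 - 20*x^4 + 160*x^3 - 640*x^2 + 1280*x - 1024 = (x - 4)^5

Eigenvalues and multiplicities (the geometric multiplicity of λ is n − rank(A − λI), which equals the number of Jordan blocks for λ):
  λ = 4: algebraic multiplicity = 5, geometric multiplicity = 4

Determining the block sizes for each eigenvalue:
  λ = 4: 4 blocks summing to 5 forces exactly one block of size 2 and the rest size 1 → block sizes [2, 1, 1, 1]

Assembling the blocks gives a Jordan form
J =
  [4, 1, 0, 0, 0]
  [0, 4, 0, 0, 0]
  [0, 0, 4, 0, 0]
  [0, 0, 0, 4, 0]
  [0, 0, 0, 0, 4]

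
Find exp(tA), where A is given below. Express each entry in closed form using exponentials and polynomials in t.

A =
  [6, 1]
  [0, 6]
e^{tA} =
  [exp(6*t), t*exp(6*t)]
  [0, exp(6*t)]

Strategy: write A = P · J · P⁻¹ where J is a Jordan canonical form, so e^{tA} = P · e^{tJ} · P⁻¹, and e^{tJ} can be computed block-by-block.

A has Jordan form
J =
  [6, 1]
  [0, 6]
(up to reordering of blocks).

Per-block formulas:
  For a 2×2 Jordan block J_2(6): exp(t · J_2(6)) = e^(6t)·(I + t·N), where N is the 2×2 nilpotent shift.

After assembling e^{tJ} and conjugating by P, we get:

e^{tA} =
  [exp(6*t), t*exp(6*t)]
  [0, exp(6*t)]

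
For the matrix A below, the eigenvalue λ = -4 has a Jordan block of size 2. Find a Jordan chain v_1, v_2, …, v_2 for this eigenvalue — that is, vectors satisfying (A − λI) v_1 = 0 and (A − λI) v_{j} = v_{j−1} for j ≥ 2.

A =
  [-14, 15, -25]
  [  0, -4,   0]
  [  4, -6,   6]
A Jordan chain for λ = -4 of length 2:
v_1 = (-10, 0, 4)ᵀ
v_2 = (1, 0, 0)ᵀ

Let N = A − (-4)·I. We want v_2 with N^2 v_2 = 0 but N^1 v_2 ≠ 0; then v_{j-1} := N · v_j for j = 2, …, 2.

Pick v_2 = (1, 0, 0)ᵀ.
Then v_1 = N · v_2 = (-10, 0, 4)ᵀ.

Sanity check: (A − (-4)·I) v_1 = (0, 0, 0)ᵀ = 0. ✓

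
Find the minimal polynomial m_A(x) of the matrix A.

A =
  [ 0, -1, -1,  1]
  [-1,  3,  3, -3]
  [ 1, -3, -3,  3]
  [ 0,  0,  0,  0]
x^3

The characteristic polynomial is χ_A(x) = x^4, so the eigenvalues are known. The minimal polynomial is
  m_A(x) = Π_λ (x − λ)^{k_λ}
where k_λ is the size of the *largest* Jordan block for λ (equivalently, the smallest k with (A − λI)^k v = 0 for every generalised eigenvector v of λ).

  λ = 0: largest Jordan block has size 3, contributing (x − 0)^3

So m_A(x) = x^3 = x^3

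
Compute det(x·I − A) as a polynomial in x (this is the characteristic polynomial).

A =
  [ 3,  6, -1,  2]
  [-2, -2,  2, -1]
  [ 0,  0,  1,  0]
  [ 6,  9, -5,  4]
x^4 - 6*x^3 + 12*x^2 - 10*x + 3

Expanding det(x·I − A) (e.g. by cofactor expansion or by noting that A is similar to its Jordan form J, which has the same characteristic polynomial as A) gives
  χ_A(x) = x^4 - 6*x^3 + 12*x^2 - 10*x + 3
which factors as (x - 3)*(x - 1)^3. The eigenvalues (with algebraic multiplicities) are λ = 1 with multiplicity 3, λ = 3 with multiplicity 1.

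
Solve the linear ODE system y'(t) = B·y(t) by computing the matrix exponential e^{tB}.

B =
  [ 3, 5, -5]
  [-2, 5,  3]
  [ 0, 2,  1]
e^{tB} =
  [-5*t^2*exp(3*t) + exp(3*t), 5*t*exp(3*t), 25*t^2*exp(3*t)/2 - 5*t*exp(3*t)]
  [-2*t^2*exp(3*t) - 2*t*exp(3*t), 2*t*exp(3*t) + exp(3*t), 5*t^2*exp(3*t) + 3*t*exp(3*t)]
  [-2*t^2*exp(3*t), 2*t*exp(3*t), 5*t^2*exp(3*t) - 2*t*exp(3*t) + exp(3*t)]

Strategy: write B = P · J · P⁻¹ where J is a Jordan canonical form, so e^{tB} = P · e^{tJ} · P⁻¹, and e^{tJ} can be computed block-by-block.

B has Jordan form
J =
  [3, 1, 0]
  [0, 3, 1]
  [0, 0, 3]
(up to reordering of blocks).

Per-block formulas:
  For a 3×3 Jordan block J_3(3): exp(t · J_3(3)) = e^(3t)·(I + t·N + (t^2/2)·N^2), where N is the 3×3 nilpotent shift.

After assembling e^{tJ} and conjugating by P, we get:

e^{tB} =
  [-5*t^2*exp(3*t) + exp(3*t), 5*t*exp(3*t), 25*t^2*exp(3*t)/2 - 5*t*exp(3*t)]
  [-2*t^2*exp(3*t) - 2*t*exp(3*t), 2*t*exp(3*t) + exp(3*t), 5*t^2*exp(3*t) + 3*t*exp(3*t)]
  [-2*t^2*exp(3*t), 2*t*exp(3*t), 5*t^2*exp(3*t) - 2*t*exp(3*t) + exp(3*t)]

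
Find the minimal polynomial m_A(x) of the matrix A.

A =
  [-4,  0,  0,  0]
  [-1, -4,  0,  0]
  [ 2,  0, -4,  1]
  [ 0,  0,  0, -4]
x^2 + 8*x + 16

The characteristic polynomial is χ_A(x) = (x + 4)^4, so the eigenvalues are known. The minimal polynomial is
  m_A(x) = Π_λ (x − λ)^{k_λ}
where k_λ is the size of the *largest* Jordan block for λ (equivalently, the smallest k with (A − λI)^k v = 0 for every generalised eigenvector v of λ).

  λ = -4: largest Jordan block has size 2, contributing (x + 4)^2

So m_A(x) = (x + 4)^2 = x^2 + 8*x + 16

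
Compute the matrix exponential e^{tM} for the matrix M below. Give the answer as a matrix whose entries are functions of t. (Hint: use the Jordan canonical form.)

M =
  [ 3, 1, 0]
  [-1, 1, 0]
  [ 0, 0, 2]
e^{tM} =
  [t*exp(2*t) + exp(2*t), t*exp(2*t), 0]
  [-t*exp(2*t), -t*exp(2*t) + exp(2*t), 0]
  [0, 0, exp(2*t)]

Strategy: write M = P · J · P⁻¹ where J is a Jordan canonical form, so e^{tM} = P · e^{tJ} · P⁻¹, and e^{tJ} can be computed block-by-block.

M has Jordan form
J =
  [2, 1, 0]
  [0, 2, 0]
  [0, 0, 2]
(up to reordering of blocks).

Per-block formulas:
  For a 2×2 Jordan block J_2(2): exp(t · J_2(2)) = e^(2t)·(I + t·N), where N is the 2×2 nilpotent shift.
  For a 1×1 block at λ = 2: exp(t · [2]) = [e^(2t)].

After assembling e^{tJ} and conjugating by P, we get:

e^{tM} =
  [t*exp(2*t) + exp(2*t), t*exp(2*t), 0]
  [-t*exp(2*t), -t*exp(2*t) + exp(2*t), 0]
  [0, 0, exp(2*t)]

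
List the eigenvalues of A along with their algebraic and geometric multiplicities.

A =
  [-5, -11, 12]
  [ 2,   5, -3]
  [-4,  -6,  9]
λ = 3: alg = 3, geom = 1

Step 1 — factor the characteristic polynomial to read off the algebraic multiplicities:
  χ_A(x) = (x - 3)^3

Step 2 — compute geometric multiplicities via the rank-nullity identity g(λ) = n − rank(A − λI):
  rank(A − (3)·I) = 2, so dim ker(A − (3)·I) = n − 2 = 1

Summary:
  λ = 3: algebraic multiplicity = 3, geometric multiplicity = 1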